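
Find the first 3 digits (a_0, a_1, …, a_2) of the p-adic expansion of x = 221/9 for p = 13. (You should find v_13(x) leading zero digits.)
(a_0, …, a_2) = (0, 12, 5)

v_13(221/9) = 1, so a_0 = ... = a_0 = 0. Factor out: x = 13^1 · u with u = 17/9 a unit in ℤ_13. Expand u iteratively via a_{v+i} = u_i mod 13, u_{i+1} = (u_i − a_{v+i})/13:
  u_0 = 17/9;  a_1 = 12;  u_1 = (u_0 − 12)/13 = -7/9
  u_1 = -7/9;  a_2 = 5;  u_2 = (u_1 − 5)/13 = -4/9
Digits: (0, 12, 5).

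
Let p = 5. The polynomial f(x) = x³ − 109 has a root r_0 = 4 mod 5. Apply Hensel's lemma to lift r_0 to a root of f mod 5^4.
r_3 = 269 (mod 625)

Hensel: r_{i+1} = r_i − f(r_i)/f′(r_i) mod 5^{i+2}, where f′(x) = 3x². Iterate:
  r_0 = 4 (mod 5)
  r_1 = 19 (mod 25)
  r_2 = 19 (mod 125)
  r_3 = 269 (mod 625)
Final: r = 269 with f(r) ≡ 0 mod 5^4.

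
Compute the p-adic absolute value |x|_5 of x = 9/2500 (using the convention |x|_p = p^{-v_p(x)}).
|9/2500|_5 = 625

Step 1 — compute v_5(x) by factoring powers of 5 out of the numerator and denominator: v_5(9/2500) = -4. Step 2 — apply |x|_p = p^{-v_p(x)} = 5^{4} = 625.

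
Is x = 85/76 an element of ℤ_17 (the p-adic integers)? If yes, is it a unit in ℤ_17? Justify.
x ∈ ℤ_17 but not a unit; v_17(x) = 1 > 0

ℤ_17 = {x ∈ ℚ_17 : v_17(x) ≥ 0} and ℤ_17^× = {x ∈ ℤ_17 : v_17(x) = 0}. Here v_17(85/76) = v_17(num) − v_17(den) = 1; compare against these criteria.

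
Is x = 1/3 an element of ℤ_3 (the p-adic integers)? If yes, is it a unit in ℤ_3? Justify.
x ∉ ℤ_3 (v_3(x) = -1 < 0)

ℤ_3 = {x ∈ ℚ_3 : v_3(x) ≥ 0} and ℤ_3^× = {x ∈ ℤ_3 : v_3(x) = 0}. Here v_3(1/3) = v_3(num) − v_3(den) = -1; compare against these criteria.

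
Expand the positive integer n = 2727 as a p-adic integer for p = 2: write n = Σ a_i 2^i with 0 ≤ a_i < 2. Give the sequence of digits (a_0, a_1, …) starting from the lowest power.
(a_0, a_1, …) = (1, 1, 1, 0, 0, 1, 0, 1, 0, 1, 0, 1)

Repeated division by 2 gives the digits low-to-high: 2727 = 1 + 1·2^1 + 1·2^2 + 1·2^5 + 1·2^7 + 1·2^9 + 1·2^11. Digit sequence: (1, 1, 1, 0, 0, 1, 0, 1, 0, 1, 0, 1).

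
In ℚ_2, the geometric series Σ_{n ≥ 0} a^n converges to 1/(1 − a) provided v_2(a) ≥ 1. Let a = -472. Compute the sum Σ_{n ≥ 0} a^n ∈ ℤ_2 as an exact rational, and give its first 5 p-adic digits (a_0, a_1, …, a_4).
Σ a^n = 1/(1 − a) = 1/473;  first 5 digits = (1, 0, 0, 1, 0)

v_2(a) = 3 ≥ 1, so the series converges in ℤ_2 to 1/(1 − a) = 1/(1 − (-472)) = 1/473. Expand this rational in ℤ_2: compute digits iteratively via d_i = x_i mod 2, x_{i+1} = (x_i − d_i)/2. The first 5 digits are (1, 0, 0, 1, 0).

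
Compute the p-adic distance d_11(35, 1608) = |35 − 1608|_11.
d_11(35, 1608) = 1/121

Step 1 — x − y = 35 − 1608 = -1573. Step 2 — v_11(-1573) = 2 (factor: -1573 = −(11^2 · 13); the sign does not affect v_p). Step 3 — |x − y|_11 = 11^{-2} = 1/121.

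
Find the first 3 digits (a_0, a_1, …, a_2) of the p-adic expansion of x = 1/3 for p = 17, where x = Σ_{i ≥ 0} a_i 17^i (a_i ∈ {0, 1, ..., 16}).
(a_0, …, a_2) = (6, 11, 5)

v_17(1/3) = 0 (numerator and denominator both coprime to 17), so x ∈ ℤ_17^×. Compute digits iteratively via a_i = x_i mod 17, x_{i+1} = (x_i − a_i)/17, with x_0 = x:
  x_0 = 1/3;  a_0 = 6;  x_1 = (x_0 − 6)/17 = -1/3
  x_1 = -1/3;  a_1 = 11;  x_2 = (x_1 − 11)/17 = -2/3
  x_2 = -2/3;  a_2 = 5;  x_3 = (x_2 − 5)/17 = -1/3
Digits: (6, 11, 5).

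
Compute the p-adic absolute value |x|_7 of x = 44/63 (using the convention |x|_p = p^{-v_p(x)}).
|44/63|_7 = 7

Step 1 — compute v_7(x) by factoring powers of 7 out of the numerator and denominator: v_7(44/63) = -1. Step 2 — apply |x|_p = p^{-v_p(x)} = 7^{1} = 7.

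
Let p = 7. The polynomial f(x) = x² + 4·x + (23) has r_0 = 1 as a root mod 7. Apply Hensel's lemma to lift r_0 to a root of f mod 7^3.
r_2 = 323 (mod 343)

Hensel: r_{i+1} = r_i − f(r_i)·(f′(r_i))^{-1} mod 7^{i+2}, f′(x) = 2x + 4. Iterate:
  r_0 = 1 (mod 7)
  r_1 = 29 (mod 49)
  r_2 = 323 (mod 343)
Final: r = 323 satisfies f(r) ≡ 0 mod 7^3.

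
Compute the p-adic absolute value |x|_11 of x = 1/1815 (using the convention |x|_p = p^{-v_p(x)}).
|1/1815|_11 = 121

Step 1 — compute v_11(x) by factoring powers of 11 out of the numerator and denominator: v_11(1/1815) = -2. Step 2 — apply |x|_p = p^{-v_p(x)} = 11^{2} = 121.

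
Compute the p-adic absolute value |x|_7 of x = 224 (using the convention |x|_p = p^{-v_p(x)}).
|224|_7 = 1/7

Step 1 — compute v_7(x) by factoring powers of 7 out of the numerator and denominator: v_7(224) = 1. Step 2 — apply |x|_p = p^{-v_p(x)} = 7^{-1} = 1/7.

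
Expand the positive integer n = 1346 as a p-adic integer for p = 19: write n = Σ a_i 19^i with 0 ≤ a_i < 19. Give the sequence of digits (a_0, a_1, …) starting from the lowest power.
(a_0, a_1, …) = (16, 13, 3)

Repeated division by 19 gives the digits low-to-high: 1346 = 16 + 13·19^1 + 3·19^2. Digit sequence: (16, 13, 3).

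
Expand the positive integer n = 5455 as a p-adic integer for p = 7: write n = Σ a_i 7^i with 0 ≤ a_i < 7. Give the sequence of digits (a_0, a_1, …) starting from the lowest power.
(a_0, a_1, …) = (2, 2, 6, 1, 2)

Repeated division by 7 gives the digits low-to-high: 5455 = 2 + 2·7^1 + 6·7^2 + 1·7^3 + 2·7^4. Digit sequence: (2, 2, 6, 1, 2).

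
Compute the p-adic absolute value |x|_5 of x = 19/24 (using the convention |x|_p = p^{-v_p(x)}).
|19/24|_5 = 1

Step 1 — compute v_5(x) by factoring powers of 5 out of the numerator and denominator: v_5(19/24) = 0. Step 2 — apply |x|_p = p^{-v_p(x)} = 5^{0} = 1.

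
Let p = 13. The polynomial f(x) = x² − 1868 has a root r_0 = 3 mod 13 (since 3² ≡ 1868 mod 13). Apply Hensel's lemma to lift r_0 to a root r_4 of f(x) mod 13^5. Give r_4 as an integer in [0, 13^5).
r_4 = 233561 (mod 371293)

Hensel's recurrence: r_{i+1} = r_i − f(r_i)·(f′(r_i))^{-1} mod 13^{i+2}, with f′(x) = 2x. Iterate:
  r_0 = 3 (mod 13)
  r_1 = 3 (mod 169)
  r_2 = 679 (mod 2197)
  r_3 = 5073 (mod 28561)
  r_4 = 233561 (mod 371293)
Final: r_4 = 233561, and one checks f(r_4) ≡ 0 mod 13^5.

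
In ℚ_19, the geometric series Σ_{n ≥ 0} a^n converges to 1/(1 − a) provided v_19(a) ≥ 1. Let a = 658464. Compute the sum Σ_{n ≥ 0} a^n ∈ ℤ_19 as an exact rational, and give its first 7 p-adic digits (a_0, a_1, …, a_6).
Σ a^n = 1/(1 − a) = -1/658463;  first 7 digits = (1, 0, 0, 1, 5, 0, 1)

v_19(a) = 3 ≥ 1, so the series converges in ℤ_19 to 1/(1 − a) = 1/(1 − 658464) = -1/658463. Expand this rational in ℤ_19: compute digits iteratively via d_i = x_i mod 19, x_{i+1} = (x_i − d_i)/19. The first 7 digits are (1, 0, 0, 1, 5, 0, 1).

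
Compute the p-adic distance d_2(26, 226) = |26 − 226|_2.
d_2(26, 226) = 1/8

Step 1 — x − y = 26 − 226 = -200. Step 2 — v_2(-200) = 3 (factor: -200 = −(2^3 · 25); the sign does not affect v_p). Step 3 — |x − y|_2 = 2^{-3} = 1/8.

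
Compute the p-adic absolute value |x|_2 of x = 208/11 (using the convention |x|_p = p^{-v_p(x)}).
|208/11|_2 = 1/16

Step 1 — compute v_2(x) by factoring powers of 2 out of the numerator and denominator: v_2(208/11) = 4. Step 2 — apply |x|_p = p^{-v_p(x)} = 2^{-4} = 1/16.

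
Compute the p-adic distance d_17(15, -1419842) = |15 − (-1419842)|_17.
d_17(15, -1419842) = 1/1419857

Step 1 — x − y = 15 − (-1419842) = 1419857. Step 2 — v_17(1419857) = 5 (factor: 1419857 = (17^5 · 1); the sign does not affect v_p). Step 3 — |x − y|_17 = 17^{-5} = 1/1419857.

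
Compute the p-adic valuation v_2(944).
v_2(944) = 4

v_2(n) is the largest exponent k such that 2^k divides n. Factor out: 944 = 2^4 · 59. (Sign doesn't affect v_p.) So v_2(944) = 4.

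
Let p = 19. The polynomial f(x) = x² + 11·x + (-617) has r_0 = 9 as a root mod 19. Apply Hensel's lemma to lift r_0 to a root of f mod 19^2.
r_1 = 161 (mod 361)

Hensel: r_{i+1} = r_i − f(r_i)·(f′(r_i))^{-1} mod 19^{i+2}, f′(x) = 2x + 11. Iterate:
  r_0 = 9 (mod 19)
  r_1 = 161 (mod 361)
Final: r = 161 satisfies f(r) ≡ 0 mod 19^2.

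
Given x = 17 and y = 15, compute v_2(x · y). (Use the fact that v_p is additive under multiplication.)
v_2(255) = 0

v_p(x) = 0 (factor: 17 = 2^0 · 17); v_p(y) = 0 (factor: 15 = 2^0 · 15). Additivity: v_p(xy) = v_p(x) + v_p(y) = 0 + 0 = 0. (Direct check: xy = 255 = 2^0 · (255).)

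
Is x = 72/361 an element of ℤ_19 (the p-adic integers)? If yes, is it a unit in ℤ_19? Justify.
x ∉ ℤ_19 (v_19(x) = -2 < 0)

ℤ_19 = {x ∈ ℚ_19 : v_19(x) ≥ 0} and ℤ_19^× = {x ∈ ℤ_19 : v_19(x) = 0}. Here v_19(72/361) = v_19(num) − v_19(den) = -2; compare against these criteria.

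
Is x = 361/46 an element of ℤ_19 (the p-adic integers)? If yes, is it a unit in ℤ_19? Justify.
x ∈ ℤ_19 but not a unit; v_19(x) = 2 > 0

ℤ_19 = {x ∈ ℚ_19 : v_19(x) ≥ 0} and ℤ_19^× = {x ∈ ℤ_19 : v_19(x) = 0}. Here v_19(361/46) = v_19(num) − v_19(den) = 2; compare against these criteria.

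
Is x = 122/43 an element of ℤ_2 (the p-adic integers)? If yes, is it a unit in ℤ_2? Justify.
x ∈ ℤ_2 but not a unit; v_2(x) = 1 > 0

ℤ_2 = {x ∈ ℚ_2 : v_2(x) ≥ 0} and ℤ_2^× = {x ∈ ℤ_2 : v_2(x) = 0}. Here v_2(122/43) = v_2(num) − v_2(den) = 1; compare against these criteria.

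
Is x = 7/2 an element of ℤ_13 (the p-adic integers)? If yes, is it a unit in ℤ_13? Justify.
x ∈ ℤ_13^× (unit); v_13(x) = 0

ℤ_13 = {x ∈ ℚ_13 : v_13(x) ≥ 0} and ℤ_13^× = {x ∈ ℤ_13 : v_13(x) = 0}. Here v_13(7/2) = v_13(num) − v_13(den) = 0; compare against these criteria.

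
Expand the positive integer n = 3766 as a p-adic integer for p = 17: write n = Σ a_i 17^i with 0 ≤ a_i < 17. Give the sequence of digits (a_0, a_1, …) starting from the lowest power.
(a_0, a_1, …) = (9, 0, 13)

Repeated division by 17 gives the digits low-to-high: 3766 = 9 + 13·17^2. Digit sequence: (9, 0, 13).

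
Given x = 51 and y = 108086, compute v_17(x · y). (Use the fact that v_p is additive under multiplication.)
v_17(5512386) = 4

v_p(x) = 1 (factor: 51 = 17^1 · 3); v_p(y) = 3 (factor: 108086 = 17^3 · 22). Additivity: v_p(xy) = v_p(x) + v_p(y) = 1 + 3 = 4. (Direct check: xy = 5512386 = 17^4 · (66).)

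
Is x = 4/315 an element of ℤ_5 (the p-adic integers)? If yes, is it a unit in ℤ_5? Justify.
x ∉ ℤ_5 (v_5(x) = -1 < 0)

ℤ_5 = {x ∈ ℚ_5 : v_5(x) ≥ 0} and ℤ_5^× = {x ∈ ℤ_5 : v_5(x) = 0}. Here v_5(4/315) = v_5(num) − v_5(den) = -1; compare against these criteria.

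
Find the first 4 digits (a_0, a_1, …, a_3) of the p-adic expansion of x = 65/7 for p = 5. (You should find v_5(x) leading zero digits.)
(a_0, …, a_3) = (0, 4, 1, 4)

v_5(65/7) = 1, so a_0 = ... = a_0 = 0. Factor out: x = 5^1 · u with u = 13/7 a unit in ℤ_5. Expand u iteratively via a_{v+i} = u_i mod 5, u_{i+1} = (u_i − a_{v+i})/5:
  u_0 = 13/7;  a_1 = 4;  u_1 = (u_0 − 4)/5 = -3/7
  u_1 = -3/7;  a_2 = 1;  u_2 = (u_1 − 1)/5 = -2/7
  u_2 = -2/7;  a_3 = 4;  u_3 = (u_2 − 4)/5 = -6/7
Digits: (0, 4, 1, 4).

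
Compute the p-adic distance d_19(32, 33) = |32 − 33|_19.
d_19(32, 33) = 1

Step 1 — x − y = 32 − 33 = -1. Step 2 — v_19(-1) = 0 (factor: -1 = −(19^0 · 1); the sign does not affect v_p). Step 3 — |x − y|_19 = 19^{0} = 1.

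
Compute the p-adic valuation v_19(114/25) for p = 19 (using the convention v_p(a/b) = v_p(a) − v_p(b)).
v_19(114/25) = 1

Factor powers of 19 from the numerator and denominator of the reduced fraction: 114 = 19^1 · 6 and 25 = 19^0 · 25. Apply v_p(a/b) = v_p(a) − v_p(b): v_19(114/25) = 1 − 0 = 1.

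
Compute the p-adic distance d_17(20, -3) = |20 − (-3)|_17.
d_17(20, -3) = 1

Step 1 — x − y = 20 − (-3) = 23. Step 2 — v_17(23) = 0 (factor: 23 = (17^0 · 23); the sign does not affect v_p). Step 3 — |x − y|_17 = 17^{0} = 1.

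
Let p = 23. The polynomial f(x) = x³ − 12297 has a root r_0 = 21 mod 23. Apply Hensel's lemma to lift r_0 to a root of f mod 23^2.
r_1 = 274 (mod 529)

Hensel: r_{i+1} = r_i − f(r_i)/f′(r_i) mod 23^{i+2}, where f′(x) = 3x². Iterate:
  r_0 = 21 (mod 23)
  r_1 = 274 (mod 529)
Final: r = 274 with f(r) ≡ 0 mod 23^2.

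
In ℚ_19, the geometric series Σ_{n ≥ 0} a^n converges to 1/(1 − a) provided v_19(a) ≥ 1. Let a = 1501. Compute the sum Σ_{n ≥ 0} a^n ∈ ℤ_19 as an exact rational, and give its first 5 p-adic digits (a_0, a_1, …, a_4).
Σ a^n = 1/(1 − a) = -1/1500;  first 5 digits = (1, 3, 13, 13, 17)

v_19(a) = 1 ≥ 1, so the series converges in ℤ_19 to 1/(1 − a) = 1/(1 − 1501) = -1/1500. Expand this rational in ℤ_19: compute digits iteratively via d_i = x_i mod 19, x_{i+1} = (x_i − d_i)/19. The first 5 digits are (1, 3, 13, 13, 17).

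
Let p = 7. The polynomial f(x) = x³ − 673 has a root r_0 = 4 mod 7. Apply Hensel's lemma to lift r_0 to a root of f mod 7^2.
r_1 = 32 (mod 49)

Hensel: r_{i+1} = r_i − f(r_i)/f′(r_i) mod 7^{i+2}, where f′(x) = 3x². Iterate:
  r_0 = 4 (mod 7)
  r_1 = 32 (mod 49)
Final: r = 32 with f(r) ≡ 0 mod 7^2.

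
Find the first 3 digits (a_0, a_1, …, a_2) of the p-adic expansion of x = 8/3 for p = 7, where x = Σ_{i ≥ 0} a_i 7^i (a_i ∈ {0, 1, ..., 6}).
(a_0, …, a_2) = (5, 2, 2)

v_7(8/3) = 0 (numerator and denominator both coprime to 7), so x ∈ ℤ_7^×. Compute digits iteratively via a_i = x_i mod 7, x_{i+1} = (x_i − a_i)/7, with x_0 = x:
  x_0 = 8/3;  a_0 = 5;  x_1 = (x_0 − 5)/7 = -1/3
  x_1 = -1/3;  a_1 = 2;  x_2 = (x_1 − 2)/7 = -1/3
  x_2 = -1/3;  a_2 = 2;  x_3 = (x_2 − 2)/7 = -1/3
Digits: (5, 2, 2).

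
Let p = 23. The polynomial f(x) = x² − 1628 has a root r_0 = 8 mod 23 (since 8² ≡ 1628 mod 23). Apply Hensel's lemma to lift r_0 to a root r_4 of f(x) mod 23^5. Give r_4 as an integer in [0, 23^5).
r_4 = 5867377 (mod 6436343)

Hensel's recurrence: r_{i+1} = r_i − f(r_i)·(f′(r_i))^{-1} mod 23^{i+2}, with f′(x) = 2x. Iterate:
  r_0 = 8 (mod 23)
  r_1 = 238 (mod 529)
  r_2 = 2883 (mod 12167)
  r_3 = 270557 (mod 279841)
  r_4 = 5867377 (mod 6436343)
Final: r_4 = 5867377, and one checks f(r_4) ≡ 0 mod 23^5.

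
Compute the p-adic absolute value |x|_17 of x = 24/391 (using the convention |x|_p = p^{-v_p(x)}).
|24/391|_17 = 17

Step 1 — compute v_17(x) by factoring powers of 17 out of the numerator and denominator: v_17(24/391) = -1. Step 2 — apply |x|_p = p^{-v_p(x)} = 17^{1} = 17.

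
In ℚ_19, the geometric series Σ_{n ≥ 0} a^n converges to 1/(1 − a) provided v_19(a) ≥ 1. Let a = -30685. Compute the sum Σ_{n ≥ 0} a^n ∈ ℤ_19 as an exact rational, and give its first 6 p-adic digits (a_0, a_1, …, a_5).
Σ a^n = 1/(1 − a) = 1/30686;  first 6 digits = (1, 0, 10, 14, 4, 0)

v_19(a) = 2 ≥ 1, so the series converges in ℤ_19 to 1/(1 − a) = 1/(1 − (-30685)) = 1/30686. Expand this rational in ℤ_19: compute digits iteratively via d_i = x_i mod 19, x_{i+1} = (x_i − d_i)/19. The first 6 digits are (1, 0, 10, 14, 4, 0).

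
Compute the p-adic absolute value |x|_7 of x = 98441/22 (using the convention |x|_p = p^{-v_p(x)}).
|98441/22|_7 = 1/2401

Step 1 — compute v_7(x) by factoring powers of 7 out of the numerator and denominator: v_7(98441/22) = 4. Step 2 — apply |x|_p = p^{-v_p(x)} = 7^{-4} = 1/2401.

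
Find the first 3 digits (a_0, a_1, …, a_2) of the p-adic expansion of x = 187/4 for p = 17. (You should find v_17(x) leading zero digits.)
(a_0, …, a_2) = (0, 7, 4)

v_17(187/4) = 1, so a_0 = ... = a_0 = 0. Factor out: x = 17^1 · u with u = 11/4 a unit in ℤ_17. Expand u iteratively via a_{v+i} = u_i mod 17, u_{i+1} = (u_i − a_{v+i})/17:
  u_0 = 11/4;  a_1 = 7;  u_1 = (u_0 − 7)/17 = -1/4
  u_1 = -1/4;  a_2 = 4;  u_2 = (u_1 − 4)/17 = -1/4
Digits: (0, 7, 4).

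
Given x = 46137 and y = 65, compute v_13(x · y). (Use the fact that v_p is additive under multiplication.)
v_13(2998905) = 4

v_p(x) = 3 (factor: 46137 = 13^3 · 21); v_p(y) = 1 (factor: 65 = 13^1 · 5). Additivity: v_p(xy) = v_p(x) + v_p(y) = 3 + 1 = 4. (Direct check: xy = 2998905 = 13^4 · (105).)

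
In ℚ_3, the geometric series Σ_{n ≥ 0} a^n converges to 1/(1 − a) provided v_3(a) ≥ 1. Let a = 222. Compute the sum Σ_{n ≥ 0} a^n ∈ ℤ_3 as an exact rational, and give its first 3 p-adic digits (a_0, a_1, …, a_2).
Σ a^n = 1/(1 − a) = -1/221;  first 3 digits = (1, 2, 1)

v_3(a) = 1 ≥ 1, so the series converges in ℤ_3 to 1/(1 − a) = 1/(1 − 222) = -1/221. Expand this rational in ℤ_3: compute digits iteratively via d_i = x_i mod 3, x_{i+1} = (x_i − d_i)/3. The first 3 digits are (1, 2, 1).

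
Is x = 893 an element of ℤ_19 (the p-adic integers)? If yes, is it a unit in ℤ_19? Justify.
x ∈ ℤ_19 but not a unit; v_19(x) = 1 > 0

ℤ_19 = {x ∈ ℚ_19 : v_19(x) ≥ 0} and ℤ_19^× = {x ∈ ℤ_19 : v_19(x) = 0}. Here v_19(893) = v_19(num) − v_19(den) = 1; compare against these criteria.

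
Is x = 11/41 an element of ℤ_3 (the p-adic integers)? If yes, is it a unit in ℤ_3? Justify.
x ∈ ℤ_3^× (unit); v_3(x) = 0

ℤ_3 = {x ∈ ℚ_3 : v_3(x) ≥ 0} and ℤ_3^× = {x ∈ ℤ_3 : v_3(x) = 0}. Here v_3(11/41) = v_3(num) − v_3(den) = 0; compare against these criteria.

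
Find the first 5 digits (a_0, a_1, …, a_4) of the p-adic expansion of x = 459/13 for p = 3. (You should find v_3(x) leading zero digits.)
(a_0, …, a_4) = (0, 0, 0, 2, 0)

v_3(459/13) = 3, so a_0 = ... = a_2 = 0. Factor out: x = 3^3 · u with u = 17/13 a unit in ℤ_3. Expand u iteratively via a_{v+i} = u_i mod 3, u_{i+1} = (u_i − a_{v+i})/3:
  u_0 = 17/13;  a_3 = 2;  u_1 = (u_0 − 2)/3 = -3/13
  u_1 = -3/13;  a_4 = 0;  u_2 = (u_1 − 0)/3 = -1/13
Digits: (0, 0, 0, 2, 0).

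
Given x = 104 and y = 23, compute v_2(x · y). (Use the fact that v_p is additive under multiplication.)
v_2(2392) = 3

v_p(x) = 3 (factor: 104 = 2^3 · 13); v_p(y) = 0 (factor: 23 = 2^0 · 23). Additivity: v_p(xy) = v_p(x) + v_p(y) = 3 + 0 = 3. (Direct check: xy = 2392 = 2^3 · (299).)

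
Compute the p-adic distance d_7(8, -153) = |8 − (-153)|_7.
d_7(8, -153) = 1/7

Step 1 — x − y = 8 − (-153) = 161. Step 2 — v_7(161) = 1 (factor: 161 = (7^1 · 23); the sign does not affect v_p). Step 3 — |x − y|_7 = 7^{-1} = 1/7.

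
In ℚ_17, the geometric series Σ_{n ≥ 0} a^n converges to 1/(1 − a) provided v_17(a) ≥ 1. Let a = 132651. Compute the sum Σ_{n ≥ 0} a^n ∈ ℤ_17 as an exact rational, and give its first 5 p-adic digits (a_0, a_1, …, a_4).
Σ a^n = 1/(1 − a) = -1/132650;  first 5 digits = (1, 0, 0, 10, 1)

v_17(a) = 3 ≥ 1, so the series converges in ℤ_17 to 1/(1 − a) = 1/(1 − 132651) = -1/132650. Expand this rational in ℤ_17: compute digits iteratively via d_i = x_i mod 17, x_{i+1} = (x_i − d_i)/17. The first 5 digits are (1, 0, 0, 10, 1).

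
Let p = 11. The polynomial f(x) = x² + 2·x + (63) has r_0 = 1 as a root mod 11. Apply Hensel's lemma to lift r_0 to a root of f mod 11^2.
r_1 = 45 (mod 121)

Hensel: r_{i+1} = r_i − f(r_i)·(f′(r_i))^{-1} mod 11^{i+2}, f′(x) = 2x + 2. Iterate:
  r_0 = 1 (mod 11)
  r_1 = 45 (mod 121)
Final: r = 45 satisfies f(r) ≡ 0 mod 11^2.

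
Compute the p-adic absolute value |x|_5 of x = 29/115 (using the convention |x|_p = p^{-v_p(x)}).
|29/115|_5 = 5

Step 1 — compute v_5(x) by factoring powers of 5 out of the numerator and denominator: v_5(29/115) = -1. Step 2 — apply |x|_p = p^{-v_p(x)} = 5^{1} = 5.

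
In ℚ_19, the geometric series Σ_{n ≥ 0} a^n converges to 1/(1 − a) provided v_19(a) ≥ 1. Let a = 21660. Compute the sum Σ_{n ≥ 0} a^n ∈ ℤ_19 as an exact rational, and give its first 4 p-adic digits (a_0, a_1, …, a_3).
Σ a^n = 1/(1 − a) = -1/21659;  first 4 digits = (1, 0, 3, 3)

v_19(a) = 2 ≥ 1, so the series converges in ℤ_19 to 1/(1 − a) = 1/(1 − 21660) = -1/21659. Expand this rational in ℤ_19: compute digits iteratively via d_i = x_i mod 19, x_{i+1} = (x_i − d_i)/19. The first 4 digits are (1, 0, 3, 3).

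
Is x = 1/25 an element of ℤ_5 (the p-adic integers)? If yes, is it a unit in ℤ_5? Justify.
x ∉ ℤ_5 (v_5(x) = -2 < 0)

ℤ_5 = {x ∈ ℚ_5 : v_5(x) ≥ 0} and ℤ_5^× = {x ∈ ℤ_5 : v_5(x) = 0}. Here v_5(1/25) = v_5(num) − v_5(den) = -2; compare against these criteria.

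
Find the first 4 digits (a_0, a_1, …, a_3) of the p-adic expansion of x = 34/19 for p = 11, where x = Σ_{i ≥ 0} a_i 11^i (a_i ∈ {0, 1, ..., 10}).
(a_0, …, a_3) = (7, 3, 2, 5)

v_11(34/19) = 0 (numerator and denominator both coprime to 11), so x ∈ ℤ_11^×. Compute digits iteratively via a_i = x_i mod 11, x_{i+1} = (x_i − a_i)/11, with x_0 = x:
  x_0 = 34/19;  a_0 = 7;  x_1 = (x_0 − 7)/11 = -9/19
  x_1 = -9/19;  a_1 = 3;  x_2 = (x_1 − 3)/11 = -6/19
  x_2 = -6/19;  a_2 = 2;  x_3 = (x_2 − 2)/11 = -4/19
  x_3 = -4/19;  a_3 = 5;  x_4 = (x_3 − 5)/11 = -9/19
Digits: (7, 3, 2, 5).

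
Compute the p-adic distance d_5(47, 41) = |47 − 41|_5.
d_5(47, 41) = 1

Step 1 — x − y = 47 − 41 = 6. Step 2 — v_5(6) = 0 (factor: 6 = (5^0 · 6); the sign does not affect v_p). Step 3 — |x − y|_5 = 5^{0} = 1.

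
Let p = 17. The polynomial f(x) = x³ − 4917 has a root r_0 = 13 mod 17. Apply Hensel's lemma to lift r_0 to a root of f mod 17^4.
r_3 = 1900 (mod 83521)

Hensel: r_{i+1} = r_i − f(r_i)/f′(r_i) mod 17^{i+2}, where f′(x) = 3x². Iterate:
  r_0 = 13 (mod 17)
  r_1 = 166 (mod 289)
  r_2 = 1900 (mod 4913)
  r_3 = 1900 (mod 83521)
Final: r = 1900 with f(r) ≡ 0 mod 17^4.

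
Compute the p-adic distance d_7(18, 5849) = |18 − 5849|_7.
d_7(18, 5849) = 1/343

Step 1 — x − y = 18 − 5849 = -5831. Step 2 — v_7(-5831) = 3 (factor: -5831 = −(7^3 · 17); the sign does not affect v_p). Step 3 — |x − y|_7 = 7^{-3} = 1/343.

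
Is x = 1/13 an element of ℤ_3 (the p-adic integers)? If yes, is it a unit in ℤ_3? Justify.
x ∈ ℤ_3^× (unit); v_3(x) = 0

ℤ_3 = {x ∈ ℚ_3 : v_3(x) ≥ 0} and ℤ_3^× = {x ∈ ℤ_3 : v_3(x) = 0}. Here v_3(1/13) = v_3(num) − v_3(den) = 0; compare against these criteria.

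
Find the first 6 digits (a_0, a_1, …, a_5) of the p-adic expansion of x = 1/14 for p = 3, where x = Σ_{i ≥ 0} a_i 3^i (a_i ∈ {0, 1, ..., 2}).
(a_0, …, a_5) = (2, 0, 0, 1, 2, 2)

v_3(1/14) = 0 (numerator and denominator both coprime to 3), so x ∈ ℤ_3^×. Compute digits iteratively via a_i = x_i mod 3, x_{i+1} = (x_i − a_i)/3, with x_0 = x:
  x_0 = 1/14;  a_0 = 2;  x_1 = (x_0 − 2)/3 = -9/14
  x_1 = -9/14;  a_1 = 0;  x_2 = (x_1 − 0)/3 = -3/14
  x_2 = -3/14;  a_2 = 0;  x_3 = (x_2 − 0)/3 = -1/14
  x_3 = -1/14;  a_3 = 1;  x_4 = (x_3 − 1)/3 = -5/14
  x_4 = -5/14;  a_4 = 2;  x_5 = (x_4 − 2)/3 = -11/14
  x_5 = -11/14;  a_5 = 2;  x_6 = (x_5 − 2)/3 = -13/14
Digits: (2, 0, 0, 1, 2, 2).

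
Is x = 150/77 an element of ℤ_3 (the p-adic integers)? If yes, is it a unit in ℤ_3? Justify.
x ∈ ℤ_3 but not a unit; v_3(x) = 1 > 0

ℤ_3 = {x ∈ ℚ_3 : v_3(x) ≥ 0} and ℤ_3^× = {x ∈ ℤ_3 : v_3(x) = 0}. Here v_3(150/77) = v_3(num) − v_3(den) = 1; compare against these criteria.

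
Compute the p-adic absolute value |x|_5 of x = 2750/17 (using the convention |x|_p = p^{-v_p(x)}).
|2750/17|_5 = 1/125

Step 1 — compute v_5(x) by factoring powers of 5 out of the numerator and denominator: v_5(2750/17) = 3. Step 2 — apply |x|_p = p^{-v_p(x)} = 5^{-3} = 1/125.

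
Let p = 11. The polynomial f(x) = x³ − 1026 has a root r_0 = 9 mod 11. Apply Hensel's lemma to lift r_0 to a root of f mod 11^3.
r_2 = 1153 (mod 1331)

Hensel: r_{i+1} = r_i − f(r_i)/f′(r_i) mod 11^{i+2}, where f′(x) = 3x². Iterate:
  r_0 = 9 (mod 11)
  r_1 = 64 (mod 121)
  r_2 = 1153 (mod 1331)
Final: r = 1153 with f(r) ≡ 0 mod 11^3.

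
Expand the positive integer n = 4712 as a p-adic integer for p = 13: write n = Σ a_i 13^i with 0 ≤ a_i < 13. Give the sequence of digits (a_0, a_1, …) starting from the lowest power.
(a_0, a_1, …) = (6, 11, 1, 2)

Repeated division by 13 gives the digits low-to-high: 4712 = 6 + 11·13^1 + 1·13^2 + 2·13^3. Digit sequence: (6, 11, 1, 2).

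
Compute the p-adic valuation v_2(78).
v_2(78) = 1

v_2(n) is the largest exponent k such that 2^k divides n. Factor out: 78 = 2^1 · 39. (Sign doesn't affect v_p.) So v_2(78) = 1.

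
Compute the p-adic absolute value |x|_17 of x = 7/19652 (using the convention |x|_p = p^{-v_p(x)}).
|7/19652|_17 = 4913

Step 1 — compute v_17(x) by factoring powers of 17 out of the numerator and denominator: v_17(7/19652) = -3. Step 2 — apply |x|_p = p^{-v_p(x)} = 17^{3} = 4913.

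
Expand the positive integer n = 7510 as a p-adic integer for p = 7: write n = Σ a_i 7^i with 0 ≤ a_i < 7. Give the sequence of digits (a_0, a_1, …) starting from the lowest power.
(a_0, a_1, …) = (6, 1, 6, 0, 3)

Repeated division by 7 gives the digits low-to-high: 7510 = 6 + 1·7^1 + 6·7^2 + 3·7^4. Digit sequence: (6, 1, 6, 0, 3).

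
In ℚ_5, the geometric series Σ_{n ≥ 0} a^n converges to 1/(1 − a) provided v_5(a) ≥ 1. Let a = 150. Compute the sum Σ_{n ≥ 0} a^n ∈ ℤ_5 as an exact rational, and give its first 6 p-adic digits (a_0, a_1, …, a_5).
Σ a^n = 1/(1 − a) = -1/149;  first 6 digits = (1, 0, 1, 1, 1, 2)

v_5(a) = 2 ≥ 1, so the series converges in ℤ_5 to 1/(1 − a) = 1/(1 − 150) = -1/149. Expand this rational in ℤ_5: compute digits iteratively via d_i = x_i mod 5, x_{i+1} = (x_i − d_i)/5. The first 6 digits are (1, 0, 1, 1, 1, 2).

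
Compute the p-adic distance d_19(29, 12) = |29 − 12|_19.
d_19(29, 12) = 1

Step 1 — x − y = 29 − 12 = 17. Step 2 — v_19(17) = 0 (factor: 17 = (19^0 · 17); the sign does not affect v_p). Step 3 — |x − y|_19 = 19^{0} = 1.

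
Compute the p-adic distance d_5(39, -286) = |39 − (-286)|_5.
d_5(39, -286) = 1/25

Step 1 — x − y = 39 − (-286) = 325. Step 2 — v_5(325) = 2 (factor: 325 = (5^2 · 13); the sign does not affect v_p). Step 3 — |x − y|_5 = 5^{-2} = 1/25.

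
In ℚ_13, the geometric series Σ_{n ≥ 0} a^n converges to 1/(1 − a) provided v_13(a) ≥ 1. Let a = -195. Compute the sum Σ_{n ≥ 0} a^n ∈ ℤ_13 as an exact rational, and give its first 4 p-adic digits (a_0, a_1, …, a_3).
Σ a^n = 1/(1 − a) = 1/196;  first 4 digits = (1, 11, 2, 9)

v_13(a) = 1 ≥ 1, so the series converges in ℤ_13 to 1/(1 − a) = 1/(1 − (-195)) = 1/196. Expand this rational in ℤ_13: compute digits iteratively via d_i = x_i mod 13, x_{i+1} = (x_i − d_i)/13. The first 4 digits are (1, 11, 2, 9).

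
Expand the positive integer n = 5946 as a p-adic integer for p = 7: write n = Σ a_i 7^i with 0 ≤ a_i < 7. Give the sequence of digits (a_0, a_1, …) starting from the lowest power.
(a_0, a_1, …) = (3, 2, 2, 3, 2)

Repeated division by 7 gives the digits low-to-high: 5946 = 3 + 2·7^1 + 2·7^2 + 3·7^3 + 2·7^4. Digit sequence: (3, 2, 2, 3, 2).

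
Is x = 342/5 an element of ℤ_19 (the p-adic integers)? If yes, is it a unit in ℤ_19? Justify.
x ∈ ℤ_19 but not a unit; v_19(x) = 1 > 0

ℤ_19 = {x ∈ ℚ_19 : v_19(x) ≥ 0} and ℤ_19^× = {x ∈ ℤ_19 : v_19(x) = 0}. Here v_19(342/5) = v_19(num) − v_19(den) = 1; compare against these criteria.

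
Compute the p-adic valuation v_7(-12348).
v_7(-12348) = 3

v_7(n) is the largest exponent k such that 7^k divides n. Factor out: -12348 = -7^3 · 36. (Sign doesn't affect v_p.) So v_7(-12348) = 3.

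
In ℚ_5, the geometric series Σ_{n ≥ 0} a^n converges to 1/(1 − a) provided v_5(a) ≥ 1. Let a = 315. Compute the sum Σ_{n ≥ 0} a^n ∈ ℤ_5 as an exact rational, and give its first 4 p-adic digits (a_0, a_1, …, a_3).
Σ a^n = 1/(1 − a) = -1/314;  first 4 digits = (1, 3, 1, 3)

v_5(a) = 1 ≥ 1, so the series converges in ℤ_5 to 1/(1 − a) = 1/(1 − 315) = -1/314. Expand this rational in ℤ_5: compute digits iteratively via d_i = x_i mod 5, x_{i+1} = (x_i − d_i)/5. The first 4 digits are (1, 3, 1, 3).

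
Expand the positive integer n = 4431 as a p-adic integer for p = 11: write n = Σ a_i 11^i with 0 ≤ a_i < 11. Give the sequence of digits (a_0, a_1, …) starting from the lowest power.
(a_0, a_1, …) = (9, 6, 3, 3)

Repeated division by 11 gives the digits low-to-high: 4431 = 9 + 6·11^1 + 3·11^2 + 3·11^3. Digit sequence: (9, 6, 3, 3).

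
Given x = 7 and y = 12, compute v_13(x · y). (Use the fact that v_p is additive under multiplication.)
v_13(84) = 0

v_p(x) = 0 (factor: 7 = 13^0 · 7); v_p(y) = 0 (factor: 12 = 13^0 · 12). Additivity: v_p(xy) = v_p(x) + v_p(y) = 0 + 0 = 0. (Direct check: xy = 84 = 13^0 · (84).)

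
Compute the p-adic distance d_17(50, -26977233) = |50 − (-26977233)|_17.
d_17(50, -26977233) = 1/1419857

Step 1 — x − y = 50 − (-26977233) = 26977283. Step 2 — v_17(26977283) = 5 (factor: 26977283 = (17^5 · 19); the sign does not affect v_p). Step 3 — |x − y|_17 = 17^{-5} = 1/1419857.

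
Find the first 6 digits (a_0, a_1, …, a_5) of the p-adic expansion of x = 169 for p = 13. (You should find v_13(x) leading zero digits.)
(a_0, …, a_5) = (0, 0, 1, 0, 0, 0)

v_13(169) = 2, so a_0 = ... = a_1 = 0. Factor out: x = 13^2 · u with u = 1 a unit in ℤ_13. Expand u iteratively via a_{v+i} = u_i mod 13, u_{i+1} = (u_i − a_{v+i})/13:
  u_0 = 1;  a_2 = 1;  u_1 = (u_0 − 1)/13 = 0
  u_1 = 0;  a_3 = 0;  u_2 = (u_1 − 0)/13 = 0
  u_2 = 0;  a_4 = 0;  u_3 = (u_2 − 0)/13 = 0
  u_3 = 0;  a_5 = 0;  u_4 = (u_3 − 0)/13 = 0
Digits: (0, 0, 1, 0, 0, 0).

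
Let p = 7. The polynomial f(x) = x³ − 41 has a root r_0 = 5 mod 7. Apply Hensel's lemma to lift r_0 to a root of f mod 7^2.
r_1 = 47 (mod 49)

Hensel: r_{i+1} = r_i − f(r_i)/f′(r_i) mod 7^{i+2}, where f′(x) = 3x². Iterate:
  r_0 = 5 (mod 7)
  r_1 = 47 (mod 49)
Final: r = 47 with f(r) ≡ 0 mod 7^2.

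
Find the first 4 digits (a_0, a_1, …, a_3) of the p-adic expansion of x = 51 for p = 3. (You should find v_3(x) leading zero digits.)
(a_0, …, a_3) = (0, 2, 2, 1)

v_3(51) = 1, so a_0 = ... = a_0 = 0. Factor out: x = 3^1 · u with u = 17 a unit in ℤ_3. Expand u iteratively via a_{v+i} = u_i mod 3, u_{i+1} = (u_i − a_{v+i})/3:
  u_0 = 17;  a_1 = 2;  u_1 = (u_0 − 2)/3 = 5
  u_1 = 5;  a_2 = 2;  u_2 = (u_1 − 2)/3 = 1
  u_2 = 1;  a_3 = 1;  u_3 = (u_2 − 1)/3 = 0
Digits: (0, 2, 2, 1).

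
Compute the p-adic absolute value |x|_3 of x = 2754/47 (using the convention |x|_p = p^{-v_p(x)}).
|2754/47|_3 = 1/81

Step 1 — compute v_3(x) by factoring powers of 3 out of the numerator and denominator: v_3(2754/47) = 4. Step 2 — apply |x|_p = p^{-v_p(x)} = 3^{-4} = 1/81.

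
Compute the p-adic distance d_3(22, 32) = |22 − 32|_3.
d_3(22, 32) = 1

Step 1 — x − y = 22 − 32 = -10. Step 2 — v_3(-10) = 0 (factor: -10 = −(3^0 · 10); the sign does not affect v_p). Step 3 — |x − y|_3 = 3^{0} = 1.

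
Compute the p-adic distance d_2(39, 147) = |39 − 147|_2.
d_2(39, 147) = 1/4

Step 1 — x − y = 39 − 147 = -108. Step 2 — v_2(-108) = 2 (factor: -108 = −(2^2 · 27); the sign does not affect v_p). Step 3 — |x − y|_2 = 2^{-2} = 1/4.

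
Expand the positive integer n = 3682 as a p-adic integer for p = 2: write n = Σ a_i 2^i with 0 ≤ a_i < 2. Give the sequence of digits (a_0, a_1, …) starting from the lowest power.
(a_0, a_1, …) = (0, 1, 0, 0, 0, 1, 1, 0, 0, 1, 1, 1)

Repeated division by 2 gives the digits low-to-high: 3682 = 1·2^1 + 1·2^5 + 1·2^6 + 1·2^9 + 1·2^10 + 1·2^11. Digit sequence: (0, 1, 0, 0, 0, 1, 1, 0, 0, 1, 1, 1).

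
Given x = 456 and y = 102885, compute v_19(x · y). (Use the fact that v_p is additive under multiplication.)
v_19(46915560) = 4

v_p(x) = 1 (factor: 456 = 19^1 · 24); v_p(y) = 3 (factor: 102885 = 19^3 · 15). Additivity: v_p(xy) = v_p(x) + v_p(y) = 1 + 3 = 4. (Direct check: xy = 46915560 = 19^4 · (360).)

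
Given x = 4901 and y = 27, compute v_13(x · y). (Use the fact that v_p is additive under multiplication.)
v_13(132327) = 2

v_p(x) = 2 (factor: 4901 = 13^2 · 29); v_p(y) = 0 (factor: 27 = 13^0 · 27). Additivity: v_p(xy) = v_p(x) + v_p(y) = 2 + 0 = 2. (Direct check: xy = 132327 = 13^2 · (783).)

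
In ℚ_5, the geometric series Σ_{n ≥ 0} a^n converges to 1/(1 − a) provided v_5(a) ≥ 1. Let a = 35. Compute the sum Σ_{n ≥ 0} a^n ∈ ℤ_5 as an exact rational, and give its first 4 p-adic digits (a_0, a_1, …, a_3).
Σ a^n = 1/(1 − a) = -1/34;  first 4 digits = (1, 2, 0, 3)

v_5(a) = 1 ≥ 1, so the series converges in ℤ_5 to 1/(1 − a) = 1/(1 − 35) = -1/34. Expand this rational in ℤ_5: compute digits iteratively via d_i = x_i mod 5, x_{i+1} = (x_i − d_i)/5. The first 4 digits are (1, 2, 0, 3).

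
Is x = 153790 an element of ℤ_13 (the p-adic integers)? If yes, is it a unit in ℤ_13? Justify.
x ∈ ℤ_13 but not a unit; v_13(x) = 3 > 0

ℤ_13 = {x ∈ ℚ_13 : v_13(x) ≥ 0} and ℤ_13^× = {x ∈ ℤ_13 : v_13(x) = 0}. Here v_13(153790) = v_13(num) − v_13(den) = 3; compare against these criteria.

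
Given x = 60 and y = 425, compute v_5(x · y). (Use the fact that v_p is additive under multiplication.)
v_5(25500) = 3

v_p(x) = 1 (factor: 60 = 5^1 · 12); v_p(y) = 2 (factor: 425 = 5^2 · 17). Additivity: v_p(xy) = v_p(x) + v_p(y) = 1 + 2 = 3. (Direct check: xy = 25500 = 5^3 · (204).)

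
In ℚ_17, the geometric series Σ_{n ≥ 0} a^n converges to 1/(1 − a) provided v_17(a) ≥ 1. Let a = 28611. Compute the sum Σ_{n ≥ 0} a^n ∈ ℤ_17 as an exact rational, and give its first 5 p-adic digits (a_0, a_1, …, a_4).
Σ a^n = 1/(1 − a) = -1/28610;  first 5 digits = (1, 0, 14, 5, 9)

v_17(a) = 2 ≥ 1, so the series converges in ℤ_17 to 1/(1 − a) = 1/(1 − 28611) = -1/28610. Expand this rational in ℤ_17: compute digits iteratively via d_i = x_i mod 17, x_{i+1} = (x_i − d_i)/17. The first 5 digits are (1, 0, 14, 5, 9).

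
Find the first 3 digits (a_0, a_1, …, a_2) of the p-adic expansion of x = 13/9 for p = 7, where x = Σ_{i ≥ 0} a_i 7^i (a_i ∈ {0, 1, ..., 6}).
(a_0, …, a_2) = (3, 6, 3)

v_7(13/9) = 0 (numerator and denominator both coprime to 7), so x ∈ ℤ_7^×. Compute digits iteratively via a_i = x_i mod 7, x_{i+1} = (x_i − a_i)/7, with x_0 = x:
  x_0 = 13/9;  a_0 = 3;  x_1 = (x_0 − 3)/7 = -2/9
  x_1 = -2/9;  a_1 = 6;  x_2 = (x_1 − 6)/7 = -8/9
  x_2 = -8/9;  a_2 = 3;  x_3 = (x_2 − 3)/7 = -5/9
Digits: (3, 6, 3).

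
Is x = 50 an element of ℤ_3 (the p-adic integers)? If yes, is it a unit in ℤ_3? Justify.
x ∈ ℤ_3^× (unit); v_3(x) = 0

ℤ_3 = {x ∈ ℚ_3 : v_3(x) ≥ 0} and ℤ_3^× = {x ∈ ℤ_3 : v_3(x) = 0}. Here v_3(50) = v_3(num) − v_3(den) = 0; compare against these criteria.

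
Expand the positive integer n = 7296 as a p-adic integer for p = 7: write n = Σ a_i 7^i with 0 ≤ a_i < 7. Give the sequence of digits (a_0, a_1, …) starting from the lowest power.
(a_0, a_1, …) = (2, 6, 1, 0, 3)

Repeated division by 7 gives the digits low-to-high: 7296 = 2 + 6·7^1 + 1·7^2 + 3·7^4. Digit sequence: (2, 6, 1, 0, 3).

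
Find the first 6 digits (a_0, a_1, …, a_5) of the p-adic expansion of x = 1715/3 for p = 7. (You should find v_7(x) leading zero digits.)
(a_0, …, a_5) = (0, 0, 0, 4, 2, 2)

v_7(1715/3) = 3, so a_0 = ... = a_2 = 0. Factor out: x = 7^3 · u with u = 5/3 a unit in ℤ_7. Expand u iteratively via a_{v+i} = u_i mod 7, u_{i+1} = (u_i − a_{v+i})/7:
  u_0 = 5/3;  a_3 = 4;  u_1 = (u_0 − 4)/7 = -1/3
  u_1 = -1/3;  a_4 = 2;  u_2 = (u_1 − 2)/7 = -1/3
  u_2 = -1/3;  a_5 = 2;  u_3 = (u_2 − 2)/7 = -1/3
Digits: (0, 0, 0, 4, 2, 2).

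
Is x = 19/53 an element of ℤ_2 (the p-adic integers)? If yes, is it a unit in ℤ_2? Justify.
x ∈ ℤ_2^× (unit); v_2(x) = 0

ℤ_2 = {x ∈ ℚ_2 : v_2(x) ≥ 0} and ℤ_2^× = {x ∈ ℤ_2 : v_2(x) = 0}. Here v_2(19/53) = v_2(num) − v_2(den) = 0; compare against these criteria.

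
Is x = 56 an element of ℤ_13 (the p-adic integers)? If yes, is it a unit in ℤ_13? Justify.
x ∈ ℤ_13^× (unit); v_13(x) = 0

ℤ_13 = {x ∈ ℚ_13 : v_13(x) ≥ 0} and ℤ_13^× = {x ∈ ℤ_13 : v_13(x) = 0}. Here v_13(56) = v_13(num) − v_13(den) = 0; compare against these criteria.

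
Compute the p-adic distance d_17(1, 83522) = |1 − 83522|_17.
d_17(1, 83522) = 1/83521

Step 1 — x − y = 1 − 83522 = -83521. Step 2 — v_17(-83521) = 4 (factor: -83521 = −(17^4 · 1); the sign does not affect v_p). Step 3 — |x − y|_17 = 17^{-4} = 1/83521.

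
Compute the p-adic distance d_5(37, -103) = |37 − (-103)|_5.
d_5(37, -103) = 1/5

Step 1 — x − y = 37 − (-103) = 140. Step 2 — v_5(140) = 1 (factor: 140 = (5^1 · 28); the sign does not affect v_p). Step 3 — |x − y|_5 = 5^{-1} = 1/5.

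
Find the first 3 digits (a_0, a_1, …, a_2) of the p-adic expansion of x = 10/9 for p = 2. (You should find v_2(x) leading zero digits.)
(a_0, …, a_2) = (0, 1, 0)

v_2(10/9) = 1, so a_0 = ... = a_0 = 0. Factor out: x = 2^1 · u with u = 5/9 a unit in ℤ_2. Expand u iteratively via a_{v+i} = u_i mod 2, u_{i+1} = (u_i − a_{v+i})/2:
  u_0 = 5/9;  a_1 = 1;  u_1 = (u_0 − 1)/2 = -2/9
  u_1 = -2/9;  a_2 = 0;  u_2 = (u_1 − 0)/2 = -1/9
Digits: (0, 1, 0).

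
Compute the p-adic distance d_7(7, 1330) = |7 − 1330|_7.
d_7(7, 1330) = 1/49

Step 1 — x − y = 7 − 1330 = -1323. Step 2 — v_7(-1323) = 2 (factor: -1323 = −(7^2 · 27); the sign does not affect v_p). Step 3 — |x − y|_7 = 7^{-2} = 1/49.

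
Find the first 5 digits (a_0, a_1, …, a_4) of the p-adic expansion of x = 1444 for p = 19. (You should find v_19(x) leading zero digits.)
(a_0, …, a_4) = (0, 0, 4, 0, 0)

v_19(1444) = 2, so a_0 = ... = a_1 = 0. Factor out: x = 19^2 · u with u = 4 a unit in ℤ_19. Expand u iteratively via a_{v+i} = u_i mod 19, u_{i+1} = (u_i − a_{v+i})/19:
  u_0 = 4;  a_2 = 4;  u_1 = (u_0 − 4)/19 = 0
  u_1 = 0;  a_3 = 0;  u_2 = (u_1 − 0)/19 = 0
  u_2 = 0;  a_4 = 0;  u_3 = (u_2 − 0)/19 = 0
Digits: (0, 0, 4, 0, 0).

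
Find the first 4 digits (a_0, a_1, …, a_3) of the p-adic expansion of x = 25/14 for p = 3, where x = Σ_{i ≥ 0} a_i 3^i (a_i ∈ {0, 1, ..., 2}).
(a_0, …, a_3) = (2, 1, 2, 2)

v_3(25/14) = 0 (numerator and denominator both coprime to 3), so x ∈ ℤ_3^×. Compute digits iteratively via a_i = x_i mod 3, x_{i+1} = (x_i − a_i)/3, with x_0 = x:
  x_0 = 25/14;  a_0 = 2;  x_1 = (x_0 − 2)/3 = -1/14
  x_1 = -1/14;  a_1 = 1;  x_2 = (x_1 − 1)/3 = -5/14
  x_2 = -5/14;  a_2 = 2;  x_3 = (x_2 − 2)/3 = -11/14
  x_3 = -11/14;  a_3 = 2;  x_4 = (x_3 − 2)/3 = -13/14
Digits: (2, 1, 2, 2).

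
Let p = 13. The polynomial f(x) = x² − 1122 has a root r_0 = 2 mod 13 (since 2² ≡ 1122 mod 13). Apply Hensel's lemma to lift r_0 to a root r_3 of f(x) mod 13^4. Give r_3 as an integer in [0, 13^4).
r_3 = 27575 (mod 28561)

Hensel's recurrence: r_{i+1} = r_i − f(r_i)·(f′(r_i))^{-1} mod 13^{i+2}, with f′(x) = 2x. Iterate:
  r_0 = 2 (mod 13)
  r_1 = 28 (mod 169)
  r_2 = 1211 (mod 2197)
  r_3 = 27575 (mod 28561)
Final: r_3 = 27575, and one checks f(r_3) ≡ 0 mod 13^4.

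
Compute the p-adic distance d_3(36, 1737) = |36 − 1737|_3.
d_3(36, 1737) = 1/243

Step 1 — x − y = 36 − 1737 = -1701. Step 2 — v_3(-1701) = 5 (factor: -1701 = −(3^5 · 7); the sign does not affect v_p). Step 3 — |x − y|_3 = 3^{-5} = 1/243.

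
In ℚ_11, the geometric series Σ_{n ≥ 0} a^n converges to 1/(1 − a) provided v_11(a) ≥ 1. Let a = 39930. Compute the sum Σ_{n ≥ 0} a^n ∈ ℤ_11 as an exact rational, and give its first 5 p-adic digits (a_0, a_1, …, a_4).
Σ a^n = 1/(1 − a) = -1/39929;  first 5 digits = (1, 0, 0, 8, 2)

v_11(a) = 3 ≥ 1, so the series converges in ℤ_11 to 1/(1 − a) = 1/(1 − 39930) = -1/39929. Expand this rational in ℤ_11: compute digits iteratively via d_i = x_i mod 11, x_{i+1} = (x_i − d_i)/11. The first 5 digits are (1, 0, 0, 8, 2).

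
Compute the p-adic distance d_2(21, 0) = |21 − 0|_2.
d_2(21, 0) = 1

Step 1 — x − y = 21 − 0 = 21. Step 2 — v_2(21) = 0 (factor: 21 = (2^0 · 21); the sign does not affect v_p). Step 3 — |x − y|_2 = 2^{0} = 1.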